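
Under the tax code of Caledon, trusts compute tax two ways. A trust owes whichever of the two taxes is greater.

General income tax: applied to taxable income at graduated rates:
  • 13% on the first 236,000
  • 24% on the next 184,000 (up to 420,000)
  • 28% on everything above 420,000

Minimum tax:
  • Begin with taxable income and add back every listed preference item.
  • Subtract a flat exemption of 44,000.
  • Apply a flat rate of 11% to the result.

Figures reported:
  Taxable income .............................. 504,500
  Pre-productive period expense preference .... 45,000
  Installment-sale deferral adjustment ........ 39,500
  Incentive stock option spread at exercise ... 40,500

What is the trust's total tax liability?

98,500

Minimum tax:
  Adjusted income: 504,500 + 45,000 + 39,500 + 40,500 = 629,500
  Less exemption 44,000 → base 585,500
  585,500 × 11% = 64,405

General income tax:
  236,000 × 13% = 30,680
  184,000 × 24% = 44,160
  84,500 × 28% = 23,660
  → 98,500

98,500 > 64,405, so the general income tax governs.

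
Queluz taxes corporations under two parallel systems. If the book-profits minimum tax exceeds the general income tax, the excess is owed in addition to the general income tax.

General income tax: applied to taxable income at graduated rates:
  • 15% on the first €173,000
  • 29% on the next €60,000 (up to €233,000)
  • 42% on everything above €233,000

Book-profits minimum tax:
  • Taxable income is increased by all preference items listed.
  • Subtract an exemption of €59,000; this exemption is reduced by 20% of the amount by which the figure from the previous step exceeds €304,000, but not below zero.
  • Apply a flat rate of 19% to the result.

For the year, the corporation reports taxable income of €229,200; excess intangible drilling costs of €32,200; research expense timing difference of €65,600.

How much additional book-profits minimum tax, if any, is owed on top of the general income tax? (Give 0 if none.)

€9,546

General income tax:
  €173,000 × 15% = €25,950
  €56,200 × 29% = €16,298
  → €42,248

Book-profits minimum tax:
  Adjusted income: €229,200 + €32,200 + €65,600 = €327,000
  Exemption: €59,000 − 20% × (€327,000 − €304,000) = €59,000 − €4,600 = €54,400
  Base: €327,000 − €54,400 = €272,600
  €272,600 × 19% = €51,794

Excess of book-profits minimum tax over general income tax: €51,794 − €42,248 = €9,546.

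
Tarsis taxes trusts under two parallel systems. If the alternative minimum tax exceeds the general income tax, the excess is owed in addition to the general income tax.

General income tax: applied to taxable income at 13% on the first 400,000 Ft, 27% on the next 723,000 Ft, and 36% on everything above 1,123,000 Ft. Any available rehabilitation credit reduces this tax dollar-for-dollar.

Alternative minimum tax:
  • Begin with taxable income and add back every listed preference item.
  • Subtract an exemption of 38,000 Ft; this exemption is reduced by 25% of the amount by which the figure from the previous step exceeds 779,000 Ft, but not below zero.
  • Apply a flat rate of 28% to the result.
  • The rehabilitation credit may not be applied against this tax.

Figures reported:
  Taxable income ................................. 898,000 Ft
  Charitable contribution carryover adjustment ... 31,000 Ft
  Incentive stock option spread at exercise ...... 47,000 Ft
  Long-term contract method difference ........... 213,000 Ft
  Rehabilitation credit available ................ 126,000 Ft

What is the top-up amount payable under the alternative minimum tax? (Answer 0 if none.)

272,460 Ft

General income tax:
  400,000 Ft × 13% = 52,000 Ft
  498,000 Ft × 27% = 134,460 Ft
  → 186,460 Ft
  Less rehabilitation credit 126,000 Ft → 60,460 Ft

Alternative minimum tax:
  Adjusted income: 898,000 Ft + 31,000 Ft + 47,000 Ft + 213,000 Ft = 1,189,000 Ft
  Exemption: 25% × (1,189,000 Ft − 779,000 Ft) = 102,500 Ft ≥ 38,000 Ft, so the exemption is fully phased out
  Base: 1,189,000 Ft − 0 Ft = 1,189,000 Ft
  1,189,000 Ft × 28% = 332,920 Ft

Excess of alternative minimum tax over general income tax: 332,920 Ft − 60,460 Ft = 272,460 Ft.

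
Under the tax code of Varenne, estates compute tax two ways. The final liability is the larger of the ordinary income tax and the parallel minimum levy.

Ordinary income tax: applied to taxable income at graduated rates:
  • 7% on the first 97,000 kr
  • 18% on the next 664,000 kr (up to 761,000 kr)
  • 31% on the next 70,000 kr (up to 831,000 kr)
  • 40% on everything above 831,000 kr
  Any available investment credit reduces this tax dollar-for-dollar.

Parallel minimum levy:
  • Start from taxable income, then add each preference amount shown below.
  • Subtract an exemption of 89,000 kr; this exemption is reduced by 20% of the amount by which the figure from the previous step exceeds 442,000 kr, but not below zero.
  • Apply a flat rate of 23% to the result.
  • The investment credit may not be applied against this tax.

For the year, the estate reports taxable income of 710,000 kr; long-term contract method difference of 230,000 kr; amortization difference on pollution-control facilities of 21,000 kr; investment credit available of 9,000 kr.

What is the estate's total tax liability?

221,030 kr

Parallel minimum levy:
  Adjusted income: 710,000 kr + 230,000 kr + 21,000 kr = 961,000 kr
  Exemption: 20% × (961,000 kr − 442,000 kr) = 103,800 kr ≥ 89,000 kr, so the exemption is fully phased out
  Base: 961,000 kr − 0 kr = 961,000 kr
  961,000 kr × 23% = 221,030 kr

Ordinary income tax:
  97,000 kr × 7% = 6,790 kr
  613,000 kr × 18% = 110,340 kr
  → 117,130 kr
  Less investment credit 9,000 kr → 108,130 kr

221,030 kr > 108,130 kr, so the parallel minimum levy is the binding amount.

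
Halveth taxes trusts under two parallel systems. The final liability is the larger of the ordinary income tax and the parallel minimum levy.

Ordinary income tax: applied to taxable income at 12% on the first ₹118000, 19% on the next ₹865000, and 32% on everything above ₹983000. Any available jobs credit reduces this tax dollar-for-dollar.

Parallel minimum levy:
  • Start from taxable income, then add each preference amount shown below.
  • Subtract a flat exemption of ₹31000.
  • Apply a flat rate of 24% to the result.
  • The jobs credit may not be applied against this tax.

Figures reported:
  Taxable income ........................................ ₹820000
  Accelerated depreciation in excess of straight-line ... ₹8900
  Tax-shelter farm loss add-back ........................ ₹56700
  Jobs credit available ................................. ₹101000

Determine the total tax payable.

₹205104

Ordinary income tax:
  ₹118000 × 12% = ₹14160
  ₹702000 × 19% = ₹133380
  → ₹147540
  Less jobs credit ₹101000 → ₹46540

Parallel minimum levy:
  Adjusted income: ₹820000 + ₹8900 + ₹56700 = ₹885600
  Less exemption ₹31000 → base ₹854600
  ₹854600 × 24% = ₹205104

₹205104 > ₹46540, so the parallel minimum levy is the binding amount.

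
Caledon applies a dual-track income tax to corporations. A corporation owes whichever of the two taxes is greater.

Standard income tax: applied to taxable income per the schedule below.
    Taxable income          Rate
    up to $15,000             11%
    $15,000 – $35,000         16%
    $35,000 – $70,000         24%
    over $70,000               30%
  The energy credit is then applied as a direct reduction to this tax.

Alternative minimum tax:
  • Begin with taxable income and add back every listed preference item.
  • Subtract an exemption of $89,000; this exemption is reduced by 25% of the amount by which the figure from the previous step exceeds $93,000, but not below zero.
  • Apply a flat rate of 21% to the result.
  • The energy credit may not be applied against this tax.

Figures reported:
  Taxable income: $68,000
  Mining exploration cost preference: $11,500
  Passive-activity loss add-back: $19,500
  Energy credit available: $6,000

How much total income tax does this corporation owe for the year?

$6,770

Standard income tax:
  $15,000 × 11% = $1,650
  $20,000 × 16% = $3,200
  $33,000 × 24% = $7,920
  → $12,770
  Less energy credit $6,000 → $6,770

Alternative minimum tax:
  Adjusted income: $68,000 + $11,500 + $19,500 = $99,000
  Exemption: $89,000 − 25% × ($99,000 − $93,000) = $89,000 − $1,500 = $87,500
  Base: $99,000 − $87,500 = $11,500
  $11,500 × 21% = $2,415

$6,770 > $2,415, so the standard income tax governs.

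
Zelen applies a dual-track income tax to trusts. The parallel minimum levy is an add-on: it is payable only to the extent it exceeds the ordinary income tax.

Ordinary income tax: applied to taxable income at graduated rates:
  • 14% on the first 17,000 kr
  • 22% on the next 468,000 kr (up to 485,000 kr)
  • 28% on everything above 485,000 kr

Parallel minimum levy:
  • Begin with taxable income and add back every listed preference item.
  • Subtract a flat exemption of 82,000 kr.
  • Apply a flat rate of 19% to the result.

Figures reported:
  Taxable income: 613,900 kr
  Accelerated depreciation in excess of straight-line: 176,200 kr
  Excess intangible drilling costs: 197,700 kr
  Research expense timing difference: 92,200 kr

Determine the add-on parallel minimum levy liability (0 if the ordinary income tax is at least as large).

Parallel minimum levy:
  Adjusted income: 613,900 kr + 176,200 kr + 197,700 kr + 92,200 kr = 1,080,000 kr
  Less exemption 82,000 kr → base 998,000 kr
  998,000 kr × 19% = 189,620 kr

Ordinary income tax:
  17,000 kr × 14% = 2,380 kr
  468,000 kr × 22% = 102,960 kr
  128,900 kr × 28% = 36,092 kr
  → 141,432 kr

Excess of parallel minimum levy over ordinary income tax: 189,620 kr − 141,432 kr = 48,188 kr.

48,188 kr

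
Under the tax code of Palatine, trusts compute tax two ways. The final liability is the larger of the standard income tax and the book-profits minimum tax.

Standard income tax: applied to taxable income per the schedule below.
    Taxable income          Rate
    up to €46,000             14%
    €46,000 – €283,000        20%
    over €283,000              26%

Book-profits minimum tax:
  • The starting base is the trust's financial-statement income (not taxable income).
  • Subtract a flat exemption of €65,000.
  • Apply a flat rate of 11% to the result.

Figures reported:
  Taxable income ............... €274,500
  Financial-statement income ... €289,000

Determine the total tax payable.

€52,140

Standard income tax:
  €46,000 × 14% = €6,440
  €228,500 × 20% = €45,700
  → €52,140

Book-profits minimum tax:
  Base (financial-statement income): €289,000
  Less exemption €65,000 → base €224,000
  €224,000 × 11% = €24,640

€52,140 > €24,640, so the standard income tax governs.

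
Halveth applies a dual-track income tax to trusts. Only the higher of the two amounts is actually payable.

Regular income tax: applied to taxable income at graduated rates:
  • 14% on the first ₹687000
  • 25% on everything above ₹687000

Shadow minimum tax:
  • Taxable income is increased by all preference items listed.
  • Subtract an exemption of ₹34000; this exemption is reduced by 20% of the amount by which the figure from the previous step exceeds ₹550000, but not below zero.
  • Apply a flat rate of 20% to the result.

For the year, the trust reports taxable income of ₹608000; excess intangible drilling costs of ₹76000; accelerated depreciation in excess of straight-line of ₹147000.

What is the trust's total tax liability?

Shadow minimum tax:
  Adjusted income: ₹608000 + ₹76000 + ₹147000 = ₹831000
  Exemption: 20% × (₹831000 − ₹550000) = ₹56200 ≥ ₹34000, so the exemption is fully phased out
  Base: ₹831000 − ₹0 = ₹831000
  ₹831000 × 20% = ₹166200

Regular income tax:
  ₹608000 × 14% = ₹85120

₹166200 > ₹85120, so the shadow minimum tax is the binding amount.

₹166200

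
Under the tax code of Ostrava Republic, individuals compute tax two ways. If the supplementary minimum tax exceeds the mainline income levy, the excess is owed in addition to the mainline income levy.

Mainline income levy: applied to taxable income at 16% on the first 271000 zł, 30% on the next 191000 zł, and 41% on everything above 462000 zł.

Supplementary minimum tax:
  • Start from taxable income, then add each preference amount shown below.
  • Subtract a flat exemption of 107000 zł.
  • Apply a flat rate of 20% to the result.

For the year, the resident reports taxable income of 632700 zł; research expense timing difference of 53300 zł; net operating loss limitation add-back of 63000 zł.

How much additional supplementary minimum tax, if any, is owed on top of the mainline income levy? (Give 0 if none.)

0 zł

Mainline income levy:
  271000 zł × 16% = 43360 zł
  191000 zł × 30% = 57300 zł
  170700 zł × 41% = 69987 zł
  → 170647 zł

Supplementary minimum tax:
  Adjusted income: 632700 zł + 53300 zł + 63000 zł = 749000 zł
  Less exemption 107000 zł → base 642000 zł
  642000 zł × 20% = 128400 zł

128400 zł ≤ 170647 zł, so no add-on is due.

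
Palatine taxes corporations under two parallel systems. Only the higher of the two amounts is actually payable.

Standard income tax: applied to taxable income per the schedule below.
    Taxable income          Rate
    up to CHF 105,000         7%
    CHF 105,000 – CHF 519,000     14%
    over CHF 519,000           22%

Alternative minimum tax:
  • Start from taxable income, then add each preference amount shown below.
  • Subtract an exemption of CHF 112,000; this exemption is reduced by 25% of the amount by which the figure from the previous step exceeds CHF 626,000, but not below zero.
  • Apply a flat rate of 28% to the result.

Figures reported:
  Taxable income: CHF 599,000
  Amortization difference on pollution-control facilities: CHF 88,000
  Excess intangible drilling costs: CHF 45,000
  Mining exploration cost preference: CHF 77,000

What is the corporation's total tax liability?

CHF 207,970

Alternative minimum tax:
  Adjusted income: CHF 599,000 + CHF 88,000 + CHF 45,000 + CHF 77,000 = CHF 809,000
  Exemption: CHF 112,000 − 25% × (CHF 809,000 − CHF 626,000) = CHF 112,000 − CHF 45,750 = CHF 66,250
  Base: CHF 809,000 − CHF 66,250 = CHF 742,750
  CHF 742,750 × 28% = CHF 207,970

Standard income tax:
  CHF 105,000 × 7% = CHF 7,350
  CHF 414,000 × 14% = CHF 57,960
  CHF 80,000 × 22% = CHF 17,600
  → CHF 82,910

CHF 207,970 > CHF 82,910, so the alternative minimum tax is the binding amount.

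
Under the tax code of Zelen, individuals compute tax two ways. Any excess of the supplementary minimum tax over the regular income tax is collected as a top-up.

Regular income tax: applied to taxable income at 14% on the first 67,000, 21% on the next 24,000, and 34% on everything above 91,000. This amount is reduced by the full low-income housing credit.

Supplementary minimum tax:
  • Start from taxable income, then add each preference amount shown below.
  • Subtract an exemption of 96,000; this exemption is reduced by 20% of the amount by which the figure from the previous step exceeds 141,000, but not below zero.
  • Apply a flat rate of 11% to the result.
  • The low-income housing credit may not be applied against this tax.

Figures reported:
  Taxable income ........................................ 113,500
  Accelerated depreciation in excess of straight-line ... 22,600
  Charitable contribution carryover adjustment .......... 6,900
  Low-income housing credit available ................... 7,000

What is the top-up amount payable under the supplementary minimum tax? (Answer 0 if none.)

Regular income tax:
  67,000 × 14% = 9,380
  24,000 × 21% = 5,040
  22,500 × 34% = 7,650
  → 22,070
  Less low-income housing credit 7,000 → 15,070

Supplementary minimum tax:
  Adjusted income: 113,500 + 22,600 + 6,900 = 143,000
  Exemption: 96,000 − 20% × (143,000 − 141,000) = 96,000 − 400 = 95,600
  Base: 143,000 − 95,600 = 47,400
  47,400 × 11% = 5,214

5,214 ≤ 15,070, so no add-on is due.

0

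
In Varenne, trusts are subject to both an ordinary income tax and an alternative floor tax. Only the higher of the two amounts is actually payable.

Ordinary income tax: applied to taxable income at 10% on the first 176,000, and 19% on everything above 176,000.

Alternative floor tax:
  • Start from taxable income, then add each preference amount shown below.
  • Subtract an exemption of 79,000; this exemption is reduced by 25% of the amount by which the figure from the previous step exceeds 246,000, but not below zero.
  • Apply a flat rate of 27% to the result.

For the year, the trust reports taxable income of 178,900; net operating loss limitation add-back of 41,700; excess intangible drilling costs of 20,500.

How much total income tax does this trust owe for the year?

Ordinary income tax:
  176,000 × 10% = 17,600
  2,900 × 19% = 551
  → 18,151

Alternative floor tax:
  Adjusted income: 178,900 + 41,700 + 20,500 = 241,100
  Exemption: 241,100 ≤ 246,000, so full 79,000 applies
  Base: 241,100 − 79,000 = 162,100
  162,100 × 27% = 43,767

43,767 > 18,151, so the alternative floor tax is the binding amount.

43,767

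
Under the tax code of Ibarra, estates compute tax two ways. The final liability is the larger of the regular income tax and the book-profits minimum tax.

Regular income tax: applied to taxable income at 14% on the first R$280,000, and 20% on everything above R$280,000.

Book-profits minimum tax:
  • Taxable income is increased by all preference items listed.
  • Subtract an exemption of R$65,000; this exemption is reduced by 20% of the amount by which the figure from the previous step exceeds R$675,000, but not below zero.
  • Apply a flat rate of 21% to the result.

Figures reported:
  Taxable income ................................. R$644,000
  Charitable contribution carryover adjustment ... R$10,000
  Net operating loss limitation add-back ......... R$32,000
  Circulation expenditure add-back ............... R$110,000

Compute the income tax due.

Book-profits minimum tax:
  Adjusted income: R$644,000 + R$10,000 + R$32,000 + R$110,000 = R$796,000
  Exemption: R$65,000 − 20% × (R$796,000 − R$675,000) = R$65,000 − R$24,200 = R$40,800
  Base: R$796,000 − R$40,800 = R$755,200
  R$755,200 × 21% = R$158,592

Regular income tax:
  R$280,000 × 14% = R$39,200
  R$364,000 × 20% = R$72,800
  → R$112,000

R$158,592 > R$112,000, so the book-profits minimum tax is the binding amount.

R$158,592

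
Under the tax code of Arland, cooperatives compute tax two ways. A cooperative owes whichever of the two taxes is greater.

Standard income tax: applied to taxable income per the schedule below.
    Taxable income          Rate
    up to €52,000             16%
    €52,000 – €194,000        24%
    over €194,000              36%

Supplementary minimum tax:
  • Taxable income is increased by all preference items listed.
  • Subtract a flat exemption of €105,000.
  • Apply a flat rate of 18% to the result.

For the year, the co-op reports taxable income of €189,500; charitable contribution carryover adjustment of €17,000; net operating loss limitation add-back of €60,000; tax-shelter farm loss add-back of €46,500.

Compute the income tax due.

Supplementary minimum tax:
  Adjusted income: €189,500 + €17,000 + €60,000 + €46,500 = €313,000
  Less exemption €105,000 → base €208,000
  €208,000 × 18% = €37,440

Standard income tax:
  €52,000 × 16% = €8,320
  €137,500 × 24% = €33,000
  → €41,320

€41,320 > €37,440, so the standard income tax governs.

€41,320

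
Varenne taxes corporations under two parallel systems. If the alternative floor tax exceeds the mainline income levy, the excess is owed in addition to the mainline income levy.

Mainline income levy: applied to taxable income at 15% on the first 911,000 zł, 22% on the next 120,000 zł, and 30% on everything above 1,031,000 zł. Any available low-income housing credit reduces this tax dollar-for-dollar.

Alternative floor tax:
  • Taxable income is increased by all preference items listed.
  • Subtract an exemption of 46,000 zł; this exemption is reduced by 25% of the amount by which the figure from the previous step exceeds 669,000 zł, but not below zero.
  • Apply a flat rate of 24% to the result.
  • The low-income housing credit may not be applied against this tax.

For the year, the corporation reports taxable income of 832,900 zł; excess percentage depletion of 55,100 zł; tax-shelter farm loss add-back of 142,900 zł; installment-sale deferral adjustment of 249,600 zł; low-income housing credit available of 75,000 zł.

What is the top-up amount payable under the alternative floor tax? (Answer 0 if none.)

257,385 zł

Mainline income levy:
  832,900 zł × 15% = 124,935 zł
  Less low-income housing credit 75,000 zł → 49,935 zł

Alternative floor tax:
  Adjusted income: 832,900 zł + 55,100 zł + 142,900 zł + 249,600 zł = 1,280,500 zł
  Exemption: 25% × (1,280,500 zł − 669,000 zł) = 152,875 zł ≥ 46,000 zł, so the exemption is fully phased out
  Base: 1,280,500 zł − 0 zł = 1,280,500 zł
  1,280,500 zł × 24% = 307,320 zł

Excess of alternative floor tax over mainline income levy: 307,320 zł − 49,935 zł = 257,385 zł.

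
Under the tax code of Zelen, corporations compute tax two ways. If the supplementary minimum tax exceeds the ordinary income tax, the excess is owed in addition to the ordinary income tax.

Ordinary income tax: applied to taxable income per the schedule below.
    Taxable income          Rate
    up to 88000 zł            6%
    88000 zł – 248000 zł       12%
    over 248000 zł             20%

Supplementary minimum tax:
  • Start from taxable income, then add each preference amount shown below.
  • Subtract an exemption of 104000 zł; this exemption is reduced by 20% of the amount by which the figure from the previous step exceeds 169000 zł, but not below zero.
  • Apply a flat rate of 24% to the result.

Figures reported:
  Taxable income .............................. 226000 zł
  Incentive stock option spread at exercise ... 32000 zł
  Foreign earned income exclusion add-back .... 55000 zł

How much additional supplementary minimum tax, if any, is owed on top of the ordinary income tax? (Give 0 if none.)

Ordinary income tax:
  88000 zł × 6% = 5280 zł
  138000 zł × 12% = 16560 zł
  → 21840 zł

Supplementary minimum tax:
  Adjusted income: 226000 zł + 32000 zł + 55000 zł = 313000 zł
  Exemption: 104000 zł − 20% × (313000 zł − 169000 zł) = 104000 zł − 28800 zł = 75200 zł
  Base: 313000 zł − 75200 zł = 237800 zł
  237800 zł × 24% = 57072 zł

Excess of supplementary minimum tax over ordinary income tax: 57072 zł − 21840 zł = 35232 zł.

35232 zł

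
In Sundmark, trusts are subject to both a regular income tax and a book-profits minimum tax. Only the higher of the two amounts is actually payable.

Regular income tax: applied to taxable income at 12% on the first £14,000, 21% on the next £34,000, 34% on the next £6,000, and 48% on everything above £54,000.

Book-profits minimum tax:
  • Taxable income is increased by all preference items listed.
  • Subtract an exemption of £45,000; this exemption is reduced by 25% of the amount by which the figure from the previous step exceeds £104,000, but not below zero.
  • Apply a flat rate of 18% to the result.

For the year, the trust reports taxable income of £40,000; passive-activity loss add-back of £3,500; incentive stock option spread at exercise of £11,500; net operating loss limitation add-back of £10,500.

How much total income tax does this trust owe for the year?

£7,140

Book-profits minimum tax:
  Adjusted income: £40,000 + £3,500 + £11,500 + £10,500 = £65,500
  Exemption: £65,500 ≤ £104,000, so full £45,000 applies
  Base: £65,500 − £45,000 = £20,500
  £20,500 × 18% = £3,690

Regular income tax:
  £14,000 × 12% = £1,680
  £26,000 × 21% = £5,460
  → £7,140

£7,140 > £3,690, so the regular income tax governs.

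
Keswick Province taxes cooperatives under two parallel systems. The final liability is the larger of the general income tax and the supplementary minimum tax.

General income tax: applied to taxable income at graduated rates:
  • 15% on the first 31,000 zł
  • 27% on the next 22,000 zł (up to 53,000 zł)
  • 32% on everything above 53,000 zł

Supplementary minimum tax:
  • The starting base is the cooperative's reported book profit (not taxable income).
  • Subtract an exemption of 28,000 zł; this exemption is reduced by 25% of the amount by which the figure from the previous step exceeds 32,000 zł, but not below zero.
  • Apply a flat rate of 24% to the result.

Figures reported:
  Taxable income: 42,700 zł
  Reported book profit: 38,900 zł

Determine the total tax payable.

7,809 zł

Supplementary minimum tax:
  Base (reported book profit): 38,900 zł
  Exemption: 28,000 zł − 25% × (38,900 zł − 32,000 zł) = 28,000 zł − 1,725 zł = 26,275 zł
  Base: 38,900 zł − 26,275 zł = 12,625 zł
  12,625 zł × 24% = 3,030 zł

General income tax:
  31,000 zł × 15% = 4,650 zł
  11,700 zł × 27% = 3,159 zł
  → 7,809 zł

7,809 zł > 3,030 zł, so the general income tax governs.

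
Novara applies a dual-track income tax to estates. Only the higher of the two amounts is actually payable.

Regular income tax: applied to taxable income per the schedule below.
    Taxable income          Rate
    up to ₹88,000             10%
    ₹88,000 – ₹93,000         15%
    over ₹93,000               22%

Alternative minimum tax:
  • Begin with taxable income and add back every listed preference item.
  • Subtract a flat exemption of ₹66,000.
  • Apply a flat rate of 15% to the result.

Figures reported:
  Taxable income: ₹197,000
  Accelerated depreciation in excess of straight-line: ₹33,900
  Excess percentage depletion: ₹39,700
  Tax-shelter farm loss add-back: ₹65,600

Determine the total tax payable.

Regular income tax:
  ₹88,000 × 10% = ₹8,800
  ₹5,000 × 15% = ₹750
  ₹104,000 × 22% = ₹22,880
  → ₹32,430

Alternative minimum tax:
  Adjusted income: ₹197,000 + ₹33,900 + ₹39,700 + ₹65,600 = ₹336,200
  Less exemption ₹66,000 → base ₹270,200
  ₹270,200 × 15% = ₹40,530

₹40,530 > ₹32,430, so the alternative minimum tax is the binding amount.

₹40,530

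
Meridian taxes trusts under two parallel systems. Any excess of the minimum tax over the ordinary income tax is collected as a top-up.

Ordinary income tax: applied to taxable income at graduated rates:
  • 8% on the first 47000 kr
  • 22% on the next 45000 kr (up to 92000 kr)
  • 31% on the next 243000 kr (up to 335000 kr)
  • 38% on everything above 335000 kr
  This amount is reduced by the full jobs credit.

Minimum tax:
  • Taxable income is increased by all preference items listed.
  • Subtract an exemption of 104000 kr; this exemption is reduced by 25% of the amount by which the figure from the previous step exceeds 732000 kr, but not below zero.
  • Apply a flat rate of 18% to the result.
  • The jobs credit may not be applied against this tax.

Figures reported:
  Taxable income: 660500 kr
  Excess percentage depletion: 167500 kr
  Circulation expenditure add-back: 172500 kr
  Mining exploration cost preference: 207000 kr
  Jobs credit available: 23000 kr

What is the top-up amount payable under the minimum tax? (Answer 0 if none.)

27670 kr

Minimum tax:
  Adjusted income: 660500 kr + 167500 kr + 172500 kr + 207000 kr = 1207500 kr
  Exemption: 25% × (1207500 kr − 732000 kr) = 118875 kr ≥ 104000 kr, so the exemption is fully phased out
  Base: 1207500 kr − 0 kr = 1207500 kr
  1207500 kr × 18% = 217350 kr

Ordinary income tax:
  47000 kr × 8% = 3760 kr
  45000 kr × 22% = 9900 kr
  243000 kr × 31% = 75330 kr
  325500 kr × 38% = 123690 kr
  → 212680 kr
  Less jobs credit 23000 kr → 189680 kr

Excess of minimum tax over ordinary income tax: 217350 kr − 189680 kr = 27670 kr.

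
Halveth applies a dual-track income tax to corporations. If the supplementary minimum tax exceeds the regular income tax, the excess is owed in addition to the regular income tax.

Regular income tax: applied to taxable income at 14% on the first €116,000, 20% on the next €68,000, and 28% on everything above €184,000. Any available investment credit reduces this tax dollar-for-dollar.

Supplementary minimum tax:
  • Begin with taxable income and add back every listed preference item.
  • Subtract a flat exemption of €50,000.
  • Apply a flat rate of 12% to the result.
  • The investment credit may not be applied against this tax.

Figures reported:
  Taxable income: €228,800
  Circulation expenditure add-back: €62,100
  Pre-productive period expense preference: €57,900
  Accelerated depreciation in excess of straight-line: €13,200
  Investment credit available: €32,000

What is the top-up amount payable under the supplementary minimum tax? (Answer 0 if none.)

Regular income tax:
  €116,000 × 14% = €16,240
  €68,000 × 20% = €13,600
  €44,800 × 28% = €12,544
  → €42,384
  Less investment credit €32,000 → €10,384

Supplementary minimum tax:
  Adjusted income: €228,800 + €62,100 + €57,900 + €13,200 = €362,000
  Less exemption €50,000 → base €312,000
  €312,000 × 12% = €37,440

Excess of supplementary minimum tax over regular income tax: €37,440 − €10,384 = €27,056.

€27,056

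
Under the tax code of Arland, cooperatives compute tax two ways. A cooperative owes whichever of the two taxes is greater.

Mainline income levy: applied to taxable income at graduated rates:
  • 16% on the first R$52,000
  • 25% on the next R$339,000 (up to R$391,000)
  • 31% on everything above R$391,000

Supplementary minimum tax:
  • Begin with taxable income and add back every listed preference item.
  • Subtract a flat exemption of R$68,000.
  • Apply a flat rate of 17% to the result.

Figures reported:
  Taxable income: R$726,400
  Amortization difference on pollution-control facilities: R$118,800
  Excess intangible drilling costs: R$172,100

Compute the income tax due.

Supplementary minimum tax:
  Adjusted income: R$726,400 + R$118,800 + R$172,100 = R$1,017,300
  Less exemption R$68,000 → base R$949,300
  R$949,300 × 17% = R$161,381

Mainline income levy:
  R$52,000 × 16% = R$8,320
  R$339,000 × 25% = R$84,750
  R$335,400 × 31% = R$103,974
  → R$197,044

R$197,044 > R$161,381, so the mainline income levy governs.

R$197,044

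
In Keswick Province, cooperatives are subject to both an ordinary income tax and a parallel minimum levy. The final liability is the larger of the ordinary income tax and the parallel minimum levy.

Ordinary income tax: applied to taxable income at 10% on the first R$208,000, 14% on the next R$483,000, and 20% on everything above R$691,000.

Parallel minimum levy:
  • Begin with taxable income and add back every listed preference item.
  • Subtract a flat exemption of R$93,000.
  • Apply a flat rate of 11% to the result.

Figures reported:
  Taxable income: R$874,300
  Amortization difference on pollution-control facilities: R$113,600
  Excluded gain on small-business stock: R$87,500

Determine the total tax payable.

Parallel minimum levy:
  Adjusted income: R$874,300 + R$113,600 + R$87,500 = R$1,075,400
  Less exemption R$93,000 → base R$982,400
  R$982,400 × 11% = R$108,064

Ordinary income tax:
  R$208,000 × 10% = R$20,800
  R$483,000 × 14% = R$67,620
  R$183,300 × 20% = R$36,660
  → R$125,080

R$125,080 > R$108,064, so the ordinary income tax governs.

R$125,080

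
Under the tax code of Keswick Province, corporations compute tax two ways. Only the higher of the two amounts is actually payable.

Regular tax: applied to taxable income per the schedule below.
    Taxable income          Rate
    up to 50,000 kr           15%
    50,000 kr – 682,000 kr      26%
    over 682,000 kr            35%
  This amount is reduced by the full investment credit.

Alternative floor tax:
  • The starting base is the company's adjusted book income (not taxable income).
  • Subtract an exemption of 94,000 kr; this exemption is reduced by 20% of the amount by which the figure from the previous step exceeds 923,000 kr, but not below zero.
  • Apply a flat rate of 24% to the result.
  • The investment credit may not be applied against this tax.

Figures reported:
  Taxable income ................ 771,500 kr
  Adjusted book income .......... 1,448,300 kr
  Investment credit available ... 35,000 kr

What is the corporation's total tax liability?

Alternative floor tax:
  Base (adjusted book income): 1,448,300 kr
  Exemption: 20% × (1,448,300 kr − 923,000 kr) = 105,060 kr ≥ 94,000 kr, so the exemption is fully phased out
  Base: 1,448,300 kr − 0 kr = 1,448,300 kr
  1,448,300 kr × 24% = 347,592 kr

Regular tax:
  50,000 kr × 15% = 7,500 kr
  632,000 kr × 26% = 164,320 kr
  89,500 kr × 35% = 31,325 kr
  → 203,145 kr
  Less investment credit 35,000 kr → 168,145 kr

347,592 kr > 168,145 kr, so the alternative floor tax is the binding amount.

347,592 kr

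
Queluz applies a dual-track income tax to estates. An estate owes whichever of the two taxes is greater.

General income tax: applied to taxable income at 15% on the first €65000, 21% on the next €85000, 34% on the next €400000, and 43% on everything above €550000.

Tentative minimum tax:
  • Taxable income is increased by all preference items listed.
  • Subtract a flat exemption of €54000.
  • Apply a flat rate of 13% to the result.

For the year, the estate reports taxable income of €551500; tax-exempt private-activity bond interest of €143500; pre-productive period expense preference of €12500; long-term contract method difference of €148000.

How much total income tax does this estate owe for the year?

€164245

Tentative minimum tax:
  Adjusted income: €551500 + €143500 + €12500 + €148000 = €855500
  Less exemption €54000 → base €801500
  €801500 × 13% = €104195

General income tax:
  €65000 × 15% = €9750
  €85000 × 21% = €17850
  €400000 × 34% = €136000
  €1500 × 43% = €645
  → €164245

€164245 > €104195, so the general income tax governs.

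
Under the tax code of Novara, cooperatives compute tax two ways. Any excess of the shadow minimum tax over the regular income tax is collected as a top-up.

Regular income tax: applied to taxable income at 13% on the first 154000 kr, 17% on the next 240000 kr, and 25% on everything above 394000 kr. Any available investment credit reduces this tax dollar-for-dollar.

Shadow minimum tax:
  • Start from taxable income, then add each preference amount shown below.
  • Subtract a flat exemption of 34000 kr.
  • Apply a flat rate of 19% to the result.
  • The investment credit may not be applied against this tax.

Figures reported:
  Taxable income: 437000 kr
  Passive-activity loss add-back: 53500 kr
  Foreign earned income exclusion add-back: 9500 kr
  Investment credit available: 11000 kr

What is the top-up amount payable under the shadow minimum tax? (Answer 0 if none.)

Shadow minimum tax:
  Adjusted income: 437000 kr + 53500 kr + 9500 kr = 500000 kr
  Less exemption 34000 kr → base 466000 kr
  466000 kr × 19% = 88540 kr

Regular income tax:
  154000 kr × 13% = 20020 kr
  240000 kr × 17% = 40800 kr
  43000 kr × 25% = 10750 kr
  → 71570 kr
  Less investment credit 11000 kr → 60570 kr

Excess of shadow minimum tax over regular income tax: 88540 kr − 60570 kr = 27970 kr.

27970 kr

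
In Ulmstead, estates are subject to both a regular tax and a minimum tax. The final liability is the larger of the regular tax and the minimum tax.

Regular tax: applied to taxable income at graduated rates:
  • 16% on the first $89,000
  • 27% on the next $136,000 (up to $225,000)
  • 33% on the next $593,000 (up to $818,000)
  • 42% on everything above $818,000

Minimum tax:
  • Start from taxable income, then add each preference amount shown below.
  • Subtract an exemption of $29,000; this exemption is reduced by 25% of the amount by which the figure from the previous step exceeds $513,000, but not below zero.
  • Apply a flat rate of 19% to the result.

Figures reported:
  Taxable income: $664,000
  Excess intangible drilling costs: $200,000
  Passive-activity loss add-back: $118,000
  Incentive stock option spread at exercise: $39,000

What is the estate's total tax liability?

$195,830

Regular tax:
  $89,000 × 16% = $14,240
  $136,000 × 27% = $36,720
  $439,000 × 33% = $144,870
  → $195,830

Minimum tax:
  Adjusted income: $664,000 + $200,000 + $118,000 + $39,000 = $1,021,000
  Exemption: 25% × ($1,021,000 − $513,000) = $127,000 ≥ $29,000, so the exemption is fully phased out
  Base: $1,021,000 − $0 = $1,021,000
  $1,021,000 × 19% = $193,990

$195,830 > $193,990, so the regular tax governs.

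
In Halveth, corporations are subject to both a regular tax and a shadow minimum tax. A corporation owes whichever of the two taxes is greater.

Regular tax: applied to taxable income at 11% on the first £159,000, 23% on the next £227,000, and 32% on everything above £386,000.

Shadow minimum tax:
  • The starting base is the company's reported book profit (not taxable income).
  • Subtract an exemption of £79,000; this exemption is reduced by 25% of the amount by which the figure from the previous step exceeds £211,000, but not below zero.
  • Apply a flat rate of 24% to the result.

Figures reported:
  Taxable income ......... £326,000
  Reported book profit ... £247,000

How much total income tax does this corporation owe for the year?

Shadow minimum tax:
  Base (reported book profit): £247,000
  Exemption: £79,000 − 25% × (£247,000 − £211,000) = £79,000 − £9,000 = £70,000
  Base: £247,000 − £70,000 = £177,000
  £177,000 × 24% = £42,480

Regular tax:
  £159,000 × 11% = £17,490
  £167,000 × 23% = £38,410
  → £55,900

£55,900 > £42,480, so the regular tax governs.

£55,900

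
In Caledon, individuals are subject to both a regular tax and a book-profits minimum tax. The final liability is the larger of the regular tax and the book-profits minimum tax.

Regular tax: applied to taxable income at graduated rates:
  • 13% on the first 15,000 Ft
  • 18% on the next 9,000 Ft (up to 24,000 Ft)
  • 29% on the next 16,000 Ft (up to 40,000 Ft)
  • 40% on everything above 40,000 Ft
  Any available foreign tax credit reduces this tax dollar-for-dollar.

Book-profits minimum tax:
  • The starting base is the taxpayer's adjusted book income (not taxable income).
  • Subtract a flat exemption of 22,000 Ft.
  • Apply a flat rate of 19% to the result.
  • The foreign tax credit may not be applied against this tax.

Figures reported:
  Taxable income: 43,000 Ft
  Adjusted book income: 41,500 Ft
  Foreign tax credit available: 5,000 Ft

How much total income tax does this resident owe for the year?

4,410 Ft

Book-profits minimum tax:
  Base (adjusted book income): 41,500 Ft
  Less exemption 22,000 Ft → base 19,500 Ft
  19,500 Ft × 19% = 3,705 Ft

Regular tax:
  15,000 Ft × 13% = 1,950 Ft
  9,000 Ft × 18% = 1,620 Ft
  16,000 Ft × 29% = 4,640 Ft
  3,000 Ft × 40% = 1,200 Ft
  → 9,410 Ft
  Less foreign tax credit 5,000 Ft → 4,410 Ft

4,410 Ft > 3,705 Ft, so the regular tax governs.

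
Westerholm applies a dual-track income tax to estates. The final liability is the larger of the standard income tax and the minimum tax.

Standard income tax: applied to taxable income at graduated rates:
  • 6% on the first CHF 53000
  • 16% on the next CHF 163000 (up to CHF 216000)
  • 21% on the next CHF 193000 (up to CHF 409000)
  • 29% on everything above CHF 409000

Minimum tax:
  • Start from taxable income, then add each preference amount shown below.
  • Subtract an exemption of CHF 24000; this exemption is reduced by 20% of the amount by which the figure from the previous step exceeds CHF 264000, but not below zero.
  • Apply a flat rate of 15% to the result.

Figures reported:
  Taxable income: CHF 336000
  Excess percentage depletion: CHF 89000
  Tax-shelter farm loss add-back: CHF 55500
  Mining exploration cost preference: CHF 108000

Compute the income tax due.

CHF 88275

Minimum tax:
  Adjusted income: CHF 336000 + CHF 89000 + CHF 55500 + CHF 108000 = CHF 588500
  Exemption: 20% × (CHF 588500 − CHF 264000) = CHF 64900 ≥ CHF 24000, so the exemption is fully phased out
  Base: CHF 588500 − CHF 0 = CHF 588500
  CHF 588500 × 15% = CHF 88275

Standard income tax:
  CHF 53000 × 6% = CHF 3180
  CHF 163000 × 16% = CHF 26080
  CHF 120000 × 21% = CHF 25200
  → CHF 54460

CHF 88275 > CHF 54460, so the minimum tax is the binding amount.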